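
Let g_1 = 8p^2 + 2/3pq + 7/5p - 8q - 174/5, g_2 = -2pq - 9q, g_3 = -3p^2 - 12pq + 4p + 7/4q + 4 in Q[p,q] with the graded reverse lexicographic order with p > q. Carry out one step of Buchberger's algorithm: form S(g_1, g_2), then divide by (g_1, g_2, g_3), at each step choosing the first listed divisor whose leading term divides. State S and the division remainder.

lcm(LM(g_1), LM(g_2)) = p^2q.
S = (lcm/LT(g_1))·g_1 − (lcm/LT(g_2))·g_2 = 1/12pq^2 - 173/40pq - q^2 - 87/20q.
Reduce S modulo (g_1, g_2, g_3) in that order:
  leading term pq^2: subtract (-1/24q)·g_2 from 1/12pq^2 - 173/40pq - q^2 - 87/20q → -173/40pq - 11/8q^2 - 87/20q
  leading term pq: subtract (173/80)·g_2 from -173/40pq - 11/8q^2 - 87/20q → -11/8q^2 + 1209/80q
  leading term q^2: no divisor's leading term divides it; move -11/8q^2 to the remainder.
  leading term q: no divisor's leading term divides it; move 1209/80q to the remainder.
The remainder -11/8q^2 + 1209/80q is nonzero, so it would be added as the next basis element.
This is the inner loop of Buchberger's algorithm — each nonzero remainder becomes a new basis element.

S(g_1, g_2) = 1/12pq^2 - 173/40pq - q^2 - 87/20q; remainder on division = -11/8q^2 + 1209/80q.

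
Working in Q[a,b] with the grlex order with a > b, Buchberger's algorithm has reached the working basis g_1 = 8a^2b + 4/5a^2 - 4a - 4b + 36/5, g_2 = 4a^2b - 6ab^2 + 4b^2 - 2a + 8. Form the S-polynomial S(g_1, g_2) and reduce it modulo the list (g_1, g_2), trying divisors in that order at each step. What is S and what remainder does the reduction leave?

S(g_1, g_2) = 3/2ab^2 + 1/10a^2 - b^2 - 1/2b - 11/10; remainder on division = 3/2ab^2 + 1/10a^2 - b^2 - 1/2b - 11/10.

lcm(LM(g_1), LM(g_2)) = a^2b.
S = (lcm/LT(g_1))·g_1 − (lcm/LT(g_2))·g_2 = 3/2ab^2 + 1/10a^2 - b^2 - 1/2b - 11/10.
Reduce S modulo (g_1, g_2) in that order:
  leading term ab^2: no divisor's leading term divides it; move 3/2ab^2 to the remainder.
  leading term a^2: no divisor's leading term divides it; move 1/10a^2 to the remainder.
  leading term b^2: no divisor's leading term divides it; move -b^2 to the remainder.
  leading term b: no divisor's leading term divides it; move -1/2b to the remainder.
  leading term 1: no divisor's leading term divides it; move -11/10 to the remainder.
The remainder 3/2ab^2 + 1/10a^2 - b^2 - 1/2b - 11/10 is nonzero, so it would be added as the next basis element.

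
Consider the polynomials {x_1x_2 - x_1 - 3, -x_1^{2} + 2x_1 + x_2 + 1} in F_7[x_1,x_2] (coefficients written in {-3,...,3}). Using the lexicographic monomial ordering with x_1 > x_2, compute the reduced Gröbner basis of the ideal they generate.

f_1 = x_1x_2 - x_1 - 3, LT = x_1x_2.
f_2 = -x_1^{2} + 2x_1 + x_2 + 1, LT = x_1^{2}.

S(f_1,f_2): lcm = x_1^{2}x_2. S = -x_1^{2} + 2x_1x_2 - 3x_1 + x_2^{2} + x_2.
  leading term x_1^{2}: subtract (1)·f_2 from -x_1^{2} + 2x_1x_2 - 3x_1 + x_2^{2} + x_2 → 2x_1x_2 + 2x_1 + x_2^{2} - 1
  leading term x_1x_2: subtract (2)·f_1 from 2x_1x_2 + 2x_1 + x_2^{2} - 1 → -3x_1 + x_2^{2} - 2
  leading term x_1: no divisor's leading term divides it; move -3x_1 to the remainder.
  leading term x_2^{2}: no divisor's leading term divides it; move x_2^{2} to the remainder.
  leading term 1: no divisor's leading term divides it; move -2 to the remainder.
  remainder -3x_1 + x_2^{2} - 2 ≠ 0; add g_3 = -3x_1 + x_2^{2} - 2 to the basis.

S(f_1,g_3): lcm = x_1x_2. S = -x_1 - 2x_2^{3} - 3x_2 - 3.
  leading term x_1: subtract (-2)·g_3 from -x_1 - 2x_2^{3} - 3x_2 - 3 → -2x_2^{3} + 2x_2^{2} - 3x_2
  leading term x_2^{3}: no divisor's leading term divides it; move -2x_2^{3} to the remainder.
  leading term x_2^{2}: no divisor's leading term divides it; move 2x_2^{2} to the remainder.
  leading term x_2: no divisor's leading term divides it; move -3x_2 to the remainder.
  remainder -2x_2^{3} + 2x_2^{2} - 3x_2 ≠ 0; add g_4 = -2x_2^{3} + 2x_2^{2} - 3x_2 to the basis.

S(f_2,g_3): lcm = x_1^{2}. S = -2x_1x_2^{2} + 2x_1 - x_2 - 1.
  leading term x_1x_2^{2}: subtract (-2x_2)·f_1 from -2x_1x_2^{2} + 2x_1 - x_2 - 1 → -2x_1x_2 + 2x_1 - 1
  leading term x_1x_2: subtract (-2)·f_1 from -2x_1x_2 + 2x_1 - 1 → 0
  remainder 0.

S(f_1,g_4): lcm = x_1x_2^{3}. S = 2x_1x_2 - 3x_2^{2}.
  leading term x_1x_2: subtract (2)·f_1 from 2x_1x_2 - 3x_2^{2} → 2x_1 - 3x_2^{2} - 1
  leading term x_1: subtract (-3)·g_3 from 2x_1 - 3x_2^{2} - 1 → 0
  remainder 0.

S(f_2,g_4): leading monomials are coprime, so the S-polynomial reduces to 0 (Buchberger's first criterion).
S(g_3,g_4): leading monomials are coprime, so the S-polynomial reduces to 0 (Buchberger's first criterion).
Every S-polynomial of the final basis reduces to 0, so we have a Gröbner basis.
Inter-reduce: drop elements whose leading term is divisible by another's, tail-reduce, and make monic.

G = {x_1 + 2x_2^{2} + 3, x_2^{3} - x_2^{2} - 2x_2}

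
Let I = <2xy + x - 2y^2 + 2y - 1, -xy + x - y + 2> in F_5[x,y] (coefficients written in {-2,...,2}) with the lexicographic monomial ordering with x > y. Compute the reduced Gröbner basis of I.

f_1 = 2xy + x - 2y^2 + 2y - 1, LT = xy.
f_2 = -xy + x - y + 2, LT = xy.

S(f_1,f_2): lcm = xy. S = -x - y^2 - 1.
  leading term x: no divisor's leading term divides it; move -x to the remainder.
  leading term y^2: no divisor's leading term divides it; move -y^2 to the remainder.
  leading term 1: no divisor's leading term divides it; move -1 to the remainder.
  remainder -x - y^2 - 1 ≠ 0; add g_3 = -x - y^2 - 1 to the basis.

S(f_1,g_3): lcm = xy. S = -2x - y^3 - y^2 + 2.
  leading term x: subtract (2)·g_3 from -2x - y^3 - y^2 + 2 → -y^3 + y^2 - 1
  leading term y^3: no divisor's leading term divides it; move -y^3 to the remainder.
  leading term y^2: no divisor's leading term divides it; move y^2 to the remainder.
  leading term 1: no divisor's leading term divides it; move -1 to the remainder.
  remainder -y^3 + y^2 - 1 ≠ 0; add g_4 = -y^3 + y^2 - 1 to the basis.

S(f_2,g_3): lcm = xy. S = -x - y^3 - 2.
  leading term x: subtract (1)·g_3 from -x - y^3 - 2 → -y^3 + y^2 - 1
  leading term y^3: subtract (1)·g_4 from -y^3 + y^2 - 1 → 0
  remainder 0.

S(f_1,g_4): lcm = xy^3. S = -xy^2 - x - y^4 + y^3 + 2y^2.
  leading term xy^2: subtract (2y)·f_1 from -xy^2 - x - y^4 + y^3 + 2y^2 → -2xy - x - y^4 - 2y^2 + 2y
  leading term xy: subtract (-1)·f_1 from -2xy - x - y^4 - 2y^2 + 2y → -y^4 + y^2 - y - 1
  leading term y^4: subtract (y)·g_4 from -y^4 + y^2 - y - 1 → -y^3 + y^2 - 1
  leading term y^3: subtract (1)·g_4 from -y^3 + y^2 - 1 → 0
  remainder 0.

S(f_2,g_4): lcm = xy^3. S = -x + y^3 - 2y^2.
  leading term x: subtract (1)·g_3 from -x + y^3 - 2y^2 → y^3 - y^2 + 1
  leading term y^3: subtract (-1)·g_4 from y^3 - y^2 + 1 → 0
  remainder 0.

S(g_3,g_4): leading monomials are coprime, so the S-polynomial reduces to 0 (Buchberger's first criterion).
Every S-polynomial of the final basis reduces to 0, so we have a Gröbner basis.
Inter-reduce: drop elements whose leading term is divisible by another's, tail-reduce, and make monic.

G = {x + y^2 + 1, y^3 - y^2 + 1}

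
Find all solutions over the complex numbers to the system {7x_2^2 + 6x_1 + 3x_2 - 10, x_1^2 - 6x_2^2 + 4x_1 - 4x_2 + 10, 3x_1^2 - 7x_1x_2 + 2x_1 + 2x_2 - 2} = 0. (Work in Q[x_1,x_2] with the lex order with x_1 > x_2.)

Compute a lex Gröbner basis by Buchberger's algorithm.
f_1 = 6x_1 + 7x_2^2 + 3x_2 - 10, LT = x_1.
f_2 = x_1^2 + 4x_1 - 6x_2^2 - 4x_2 + 10, LT = x_1^2.
f_3 = 3x_1^2 - 7x_1x_2 + 2x_1 + 2x_2 - 2, LT = x_1^2.

S(f_1,f_2): lcm = x_1^2. S = 7/6x_1x_2^2 + 1/2x_1x_2 - 17/3x_1 + 6x_2^2 + 4x_2 - 10.
  leading term x_1x_2^2: subtract (7/36x_2^2)·f_1 from 7/6x_1x_2^2 + 1/2x_1x_2 - 17/3x_1 + 6x_2^2 + 4x_2 - 10 → 1/2x_1x_2 - 17/3x_1 - 49/36x_2^4 - 7/12x_2^3 + 143/18x_2^2 + 4x_2 - 10
  leading term x_1x_2: subtract (1/12x_2)·f_1 from 1/2x_1x_2 - 17/3x_1 - 49/36x_2^4 - 7/12x_2^3 + 143/18x_2^2 + 4x_2 - 10 → -17/3x_1 - 49/36x_2^4 - 7/6x_2^3 + 277/36x_2^2 + 29/6x_2 - 10
  leading term x_1: subtract (-17/18)·f_1 from -17/3x_1 - 49/36x_2^4 - 7/6x_2^3 + 277/36x_2^2 + 29/6x_2 - 10 → -49/36x_2^4 - 7/6x_2^3 + 515/36x_2^2 + 23/3x_2 - 175/9
  leading term x_2^4: no divisor's leading term divides it; move -49/36x_2^4 to the remainder.
  leading term x_2^3: no divisor's leading term divides it; move -7/6x_2^3 to the remainder.
  leading term x_2^2: no divisor's leading term divides it; move 515/36x_2^2 to the remainder.
  leading term x_2: no divisor's leading term divides it; move 23/3x_2 to the remainder.
  leading term 1: no divisor's leading term divides it; move -175/9 to the remainder.
  remainder -49/36x_2^4 - 7/6x_2^3 + 515/36x_2^2 + 23/3x_2 - 175/9 ≠ 0; add h_4 = -49/36x_2^4 - 7/6x_2^3 + 515/36x_2^2 + 23/3x_2 - 175/9 to the basis.

S(f_1,f_3): lcm = x_1^2. S = 7/6x_1x_2^2 + 17/6x_1x_2 - 7/3x_1 - 2/3x_2 + 2/3.
  leading term x_1x_2^2: subtract (7/36x_2^2)·f_1 from 7/6x_1x_2^2 + 17/6x_1x_2 - 7/3x_1 - 2/3x_2 + 2/3 → 17/6x_1x_2 - 7/3x_1 - 49/36x_2^4 - 7/12x_2^3 + 35/18x_2^2 - 2/3x_2 + 2/3
  leading term x_1x_2: subtract (17/36x_2)·f_1 from 17/6x_1x_2 - 7/3x_1 - 49/36x_2^4 - 7/12x_2^3 + 35/18x_2^2 - 2/3x_2 + 2/3 → -7/3x_1 - 49/36x_2^4 - 35/9x_2^3 + 19/36x_2^2 + 73/18x_2 + 2/3
  leading term x_1: subtract (-7/18)·f_1 from -7/3x_1 - 49/36x_2^4 - 35/9x_2^3 + 19/36x_2^2 + 73/18x_2 + 2/3 → -49/36x_2^4 - 35/9x_2^3 + 13/4x_2^2 + 47/9x_2 - 29/9
  leading term x_2^4: subtract (1)·h_4 from -49/36x_2^4 - 35/9x_2^3 + 13/4x_2^2 + 47/9x_2 - 29/9 → -49/18x_2^3 - 199/18x_2^2 - 22/9x_2 + 146/9
  leading term x_2^3: no divisor's leading term divides it; move -49/18x_2^3 to the remainder.
  leading term x_2^2: no divisor's leading term divides it; move -199/18x_2^2 to the remainder.
  leading term x_2: no divisor's leading term divides it; move -22/9x_2 to the remainder.
  leading term 1: no divisor's leading term divides it; move 146/9 to the remainder.
  remainder -49/18x_2^3 - 199/18x_2^2 - 22/9x_2 + 146/9 ≠ 0; add h_5 = -49/18x_2^3 - 199/18x_2^2 - 22/9x_2 + 146/9 to the basis.

S(h_4,h_5): lcm = x_2^4. S = -157/49x_2^3 - 559/49x_2^2 + 16/49x_2 + 100/7.
  leading term x_2^3: subtract (2826/2401)·h_5 from -157/49x_2^3 - 559/49x_2^2 + 16/49x_2 + 100/7 → 3852/2401x_2^2 + 7692/2401x_2 - 11544/2401
  leading term x_2^2: no divisor's leading term divides it; move 3852/2401x_2^2 to the remainder.
  leading term x_2: no divisor's leading term divides it; move 7692/2401x_2 to the remainder.
  leading term 1: no divisor's leading term divides it; move -11544/2401 to the remainder.
  remainder 3852/2401x_2^2 + 7692/2401x_2 - 11544/2401 ≠ 0; add h_6 = 3852/2401x_2^2 + 7692/2401x_2 - 11544/2401 to the basis.

S(h_4,h_6): lcm = x_2^4. S = -2561/2247x_2^3 - 118177/15729x_2^2 - 276/49x_2 + 100/7.
  leading term x_2^3: subtract (15366/36701)·h_5 from -2561/2247x_2^3 - 118177/15729x_2^2 - 276/49x_2 + 100/7 → -317600/110103x_2^2 - 507488/110103x_2 + 825088/110103
  leading term x_2^2: subtract (-555800/309123)·h_6 from -317600/110103x_2^2 - 507488/110103x_2 + 825088/110103 → 5811136/5049009x_2 - 5811136/5049009
  leading term x_2: no divisor's leading term divides it; move 5811136/5049009x_2 to the remainder.
  leading term 1: no divisor's leading term divides it; move -5811136/5049009 to the remainder.
  remainder 5811136/5049009x_2 - 5811136/5049009 ≠ 0; add h_7 = 5811136/5049009x_2 - 5811136/5049009 to the basis.

The other S-polynomials (S(f_2,f_3), S(f_1,h_4), S(f_2,h_4), S(f_3,h_4), S(f_1,h_5), S(f_2,h_5), S(f_3,h_5), S(f_1,h_6), S(f_2,h_6), S(f_3,h_6), S(h_5,h_6), S(f_1,h_7), S(f_2,h_7), S(f_3,h_7), S(h_4,h_7), S(h_5,h_7), S(h_6,h_7)) all reduce to 0 modulo the current basis, so we have a Gröbner basis.
Inter-reduce: drop elements whose leading term is divisible by another's, tail-reduce, and make monic.
Reduced Gröbner basis: {x_1, x_2 - 1}.

A lex Gröbner basis eliminates variables successively. Here x_2 - 1 depends only on x_2, with roots {1}; lifting each root through the earlier basis elements recovers the full solutions.
  x_2 = 1: the earlier basis element becomes x_1 = 0, giving x_1 = 0 — point (0, 1).
Zero-dimensionality of the ideal guarantees finitely many solutions over ℂ.

{(0, 1)}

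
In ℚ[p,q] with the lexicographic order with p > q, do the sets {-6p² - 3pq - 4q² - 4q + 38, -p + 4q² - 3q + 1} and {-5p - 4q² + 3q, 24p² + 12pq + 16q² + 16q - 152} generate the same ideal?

For a fixed monomial order, each ideal has a unique reduced Gröbner basis; comparing bases decides equality.
Buchberger on the first generating set:
f_1 = -6p² - 3pq - 4q² - 4q + 38, LT = p².
f_2 = -p + 4q² - 3q + 1, LT = p.

S(f_1,f_2): lcm = p². S = 4pq² - 5/2pq + p + ⅔q² + ⅔q - 19/3.
  leading term pq²: subtract (-4q²)·f_2 from 4pq² - 5/2pq + p + ⅔q² + ⅔q - 19/3 → -5/2pq + p + 16q⁴ - 12q³ + 14/3q² + ⅔q - 19/3
  leading term pq: subtract (5/2q)·f_2 from -5/2pq + p + 16q⁴ - 12q³ + 14/3q² + ⅔q - 19/3 → p + 16q⁴ - 22q³ + 73/6q² - 11/6q - 19/3
  leading term p: subtract (-1)·f_2 from p + 16q⁴ - 22q³ + 73/6q² - 11/6q - 19/3 → 16q⁴ - 22q³ + 97/6q² - 29/6q - 16/3
  leading term q⁴: no divisor's leading term divides it; move 16q⁴ to the remainder.
  leading term q³: no divisor's leading term divides it; move -22q³ to the remainder.
  leading term q²: no divisor's leading term divides it; move 97/6q² to the remainder.
  leading term q: no divisor's leading term divides it; move -29/6q to the remainder.
  leading term 1: no divisor's leading term divides it; move -16/3 to the remainder.
  remainder 16q⁴ - 22q³ + 97/6q² - 29/6q - 16/3 ≠ 0; add g_3 = 16q⁴ - 22q³ + 97/6q² - 29/6q - 16/3 to the basis.

The other S-polynomials (S(f_1,g_3), S(f_2,g_3)) all reduce to 0 modulo the current basis, so we have a Gröbner basis.
Inter-reduce: drop elements whose leading term is divisible by another's, tail-reduce, and make monic.
Reduced Gröbner basis: {p - 4q² + 3q - 1, q⁴ - 11/8q³ + 97/96q² - 29/96q - ⅓}.

Buchberger on the second generating set:
h_1 = -5p - 4q² + 3q, LT = p.
h_2 = 24p² + 12pq + 16q² + 16q - 152, LT = p².

S(h_1,h_2): lcm = p². S = ⅘pq² - 11/10pq - ⅔q² - ⅔q + 19/3.
  leading term pq²: subtract (-4/25q²)·h_1 from ⅘pq² - 11/10pq - ⅔q² - ⅔q + 19/3 → -11/10pq - 16/25q⁴ + 12/25q³ - ⅔q² - ⅔q + 19/3
  leading term pq: subtract (11/50q)·h_1 from -11/10pq - 16/25q⁴ + 12/25q³ - ⅔q² - ⅔q + 19/3 → -16/25q⁴ + 34/25q³ - 199/150q² - ⅔q + 19/3
  leading term q⁴: no divisor's leading term divides it; move -16/25q⁴ to the remainder.
  leading term q³: no divisor's leading term divides it; move 34/25q³ to the remainder.
  leading term q²: no divisor's leading term divides it; move -199/150q² to the remainder.
  leading term q: no divisor's leading term divides it; move -⅔q to the remainder.
  leading term 1: no divisor's leading term divides it; move 19/3 to the remainder.
  remainder -16/25q⁴ + 34/25q³ - 199/150q² - ⅔q + 19/3 ≠ 0; add k_3 = -16/25q⁴ + 34/25q³ - 199/150q² - ⅔q + 19/3 to the basis.

The other S-polynomials (S(h_1,k_3), S(h_2,k_3)) all reduce to 0 modulo the current basis, so we have a Gröbner basis.
Inter-reduce: drop elements whose leading term is divisible by another's, tail-reduce, and make monic.
Reduced Gröbner basis: {p + ⅘q² - ⅗q, q⁴ - 17/8q³ + 199/96q² + 25/24q - 475/48}.

These differ, so the ideals are not equal.
The choice of monomial ordering does not affect the verdict — as long as both bases are computed under the same ordering, their equality decides ideal equality.

No, the ideals differ.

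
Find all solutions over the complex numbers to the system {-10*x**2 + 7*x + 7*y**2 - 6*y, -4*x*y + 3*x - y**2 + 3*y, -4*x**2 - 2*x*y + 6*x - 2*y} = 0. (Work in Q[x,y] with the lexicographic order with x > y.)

{(0, 0)}

Compute a lex Gröbner basis by Buchberger's algorithm.
f_1 = -10*x**2 + 7*x + 7*y**2 - 6*y, LT = x**2.
f_2 = -4*x*y + 3*x - y**2 + 3*y, LT = x*y.
f_3 = -4*x**2 - 2*x*y + 6*x - 2*y, LT = x**2.

S(f_1,f_2): lcm = x**2*y. S = 3/4*x**2 - 1/4*x*y**2 + 1/20*x*y - 7/10*y**3 + 3/5*y**2.
  reduce S modulo (f_1, f_2, f_3):
  remainder 27/64*x - 51/80*y**3 + 311/320*y**2 - 177/320*y ≠ 0; add h_4 = 27/64*x - 51/80*y**3 + 311/320*y**2 - 177/320*y to the basis.

S(f_1,f_3): lcm = x**2. S = -1/2*x*y + 4/5*x - 7/10*y**2 + 1/10*y.
  reduce S modulo (f_1, f_2, f_3, h_4):
  remainder 289/450*y**3 - 1049/675*y**2 + 127/450*y ≠ 0; add h_5 = 289/450*y**3 - 1049/675*y**2 + 127/450*y to the basis.

S(f_2,f_3): lcm = x**2*y. S = -3/4*x**2 - 1/4*x*y**2 + 3/4*x*y - 1/2*y**2.
  reduce S modulo (f_1, f_2, f_3, h_4, h_5):
  remainder -1163/867*y**2 + 899/1156*y ≠ 0; add h_6 = -1163/867*y**2 + 899/1156*y to the basis.

S(f_2,h_5): lcm = x*y**3. S = 5791/3468*x*y**2 - 127/289*x*y + 1/4*y**4 - 3/4*y**3.
  reduce S modulo (f_1, f_2, f_3, h_4, h_5, h_6):
  remainder 3993075/2688856*y ≠ 0; add h_7 = 3993075/2688856*y to the basis.

The other S-polynomials (S(f_1,h_4), S(f_2,h_4), S(f_3,h_4), S(f_1,h_5), S(f_3,h_5), S(h_4,h_5), S(f_1,h_6), S(f_2,h_6), S(f_3,h_6), S(h_4,h_6), S(h_5,h_6), S(f_1,h_7), S(f_2,h_7), S(f_3,h_7), S(h_4,h_7), S(h_5,h_7), S(h_6,h_7)) all reduce to 0 modulo the current basis, so we have a Gröbner basis.
Inter-reduce: drop elements whose leading term is divisible by another's, tail-reduce, and make monic.
Reduced Gröbner basis: {x, y}.

A lex Gröbner basis eliminates variables successively. Here y depends only on y, with roots {0}; lifting each root through the earlier basis elements recovers the full solutions.
  y = 0: the earlier basis element becomes x = 0, giving x = 0 — point (0, 0).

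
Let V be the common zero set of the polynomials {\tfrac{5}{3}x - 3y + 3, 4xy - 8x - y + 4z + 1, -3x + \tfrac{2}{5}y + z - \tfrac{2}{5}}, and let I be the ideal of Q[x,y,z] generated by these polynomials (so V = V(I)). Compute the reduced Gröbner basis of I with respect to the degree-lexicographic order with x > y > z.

G = {z^{2} + \tfrac{295}{36}z, x - \tfrac{9}{25}z, y - \tfrac{1}{5}z - 1}

f_1 = \tfrac{5}{3}x - 3y + 3, LT = x.
f_2 = 4xy - 8x - y + 4z + 1, LT = xy.
f_3 = -3x + \tfrac{2}{5}y + z - \tfrac{2}{5}, LT = x.

S(f_1,f_2): lcm = xy. S = -\tfrac{9}{5}y^{2} + 2x + \tfrac{41}{20}y - z - \tfrac{1}{4}.
  leading term y^{2}: no divisor's leading term divides it; move -\tfrac{9}{5}y^{2} to the remainder.
  leading term x: subtract (\tfrac{6}{5})·f_1 from 2x + \tfrac{41}{20}y - z - \tfrac{1}{4} → \tfrac{113}{20}y - z - \tfrac{77}{20}
  leading term y: no divisor's leading term divides it; move \tfrac{113}{20}y to the remainder.
  leading term z: no divisor's leading term divides it; move -z to the remainder.
  leading term 1: no divisor's leading term divides it; move -\tfrac{77}{20} to the remainder.
  remainder -\tfrac{9}{5}y^{2} + \tfrac{113}{20}y - z - \tfrac{77}{20} ≠ 0; add g_4 = -\tfrac{9}{5}y^{2} + \tfrac{113}{20}y - z - \tfrac{77}{20} to the basis.

S(f_1,f_3): lcm = x. S = -\tfrac{5}{3}y + \tfrac{1}{3}z + \tfrac{5}{3}.
  leading term y: no divisor's leading term divides it; move -\tfrac{5}{3}y to the remainder.
  leading term z: no divisor's leading term divides it; move \tfrac{1}{3}z to the remainder.
  leading term 1: no divisor's leading term divides it; move \tfrac{5}{3} to the remainder.
  remainder -\tfrac{5}{3}y + \tfrac{1}{3}z + \tfrac{5}{3} ≠ 0; add g_5 = -\tfrac{5}{3}y + \tfrac{1}{3}z + \tfrac{5}{3} to the basis.

S(f_2,f_3): lcm = xy. S = \tfrac{2}{15}y^{2} + \tfrac{1}{3}yz - 2x - \tfrac{23}{60}y + z + \tfrac{1}{4}.
  leading term y^{2}: subtract (-\tfrac{2}{27})·g_4 from \tfrac{2}{15}y^{2} + \tfrac{1}{3}yz - 2x - \tfrac{23}{60}y + z + \tfrac{1}{4} → \tfrac{1}{3}yz - 2x + \tfrac{19}{540}y + \tfrac{25}{27}z - \tfrac{19}{540}
  leading term yz: subtract (-\tfrac{1}{5}z)·g_5 from \tfrac{1}{3}yz - 2x + \tfrac{19}{540}y + \tfrac{25}{27}z - \tfrac{19}{540} → \tfrac{1}{15}z^{2} - 2x + \tfrac{19}{540}y + \tfrac{34}{27}z - \tfrac{19}{540}
  leading term z^{2}: no divisor's leading term divides it; move \tfrac{1}{15}z^{2} to the remainder.
  leading term x: subtract (-\tfrac{6}{5})·f_1 from -2x + \tfrac{19}{540}y + \tfrac{34}{27}z - \tfrac{19}{540} → -\tfrac{385}{108}y + \tfrac{34}{27}z + \tfrac{385}{108}
  leading term y: subtract (\tfrac{77}{36})·g_5 from -\tfrac{385}{108}y + \tfrac{34}{27}z + \tfrac{385}{108} → \tfrac{59}{108}z
  leading term z: no divisor's leading term divides it; move \tfrac{59}{108}z to the remainder.
  remainder \tfrac{1}{15}z^{2} + \tfrac{59}{108}z ≠ 0; add g_6 = \tfrac{1}{15}z^{2} + \tfrac{59}{108}z to the basis.

S(f_1,g_4): leading monomials are coprime, so the S-polynomial reduces to 0 (Buchberger's first criterion).
S(f_2,g_4): lcm = xy^{2}. S = \tfrac{41}{36}xy - \tfrac{5}{9}xz - \tfrac{1}{4}y^{2} + yz - \tfrac{77}{36}x + \tfrac{1}{4}y.
  leading term xy: subtract (\tfrac{41}{60}y)·f_1 from \tfrac{41}{36}xy - \tfrac{5}{9}xz - \tfrac{1}{4}y^{2} + yz - \tfrac{77}{36}x + \tfrac{1}{4}y → -\tfrac{5}{9}xz + \tfrac{9}{5}y^{2} + yz - \tfrac{77}{36}x - \tfrac{9}{5}y
  leading term xz: subtract (-\tfrac{1}{3}z)·f_1 from -\tfrac{5}{9}xz + \tfrac{9}{5}y^{2} + yz - \tfrac{77}{36}x - \tfrac{9}{5}y → \tfrac{9}{5}y^{2} - \tfrac{77}{36}x - \tfrac{9}{5}y + z
  leading term y^{2}: subtract (-1)·g_4 from \tfrac{9}{5}y^{2} - \tfrac{77}{36}x - \tfrac{9}{5}y + z → -\tfrac{77}{36}x + \tfrac{77}{20}y - \tfrac{77}{20}
  leading term x: subtract (-\tfrac{77}{60})·f_1 from -\tfrac{77}{36}x + \tfrac{77}{20}y - \tfrac{77}{20} → 0
  remainder 0.

S(f_3,g_4): leading monomials are coprime, so the S-polynomial reduces to 0 (Buchberger's first criterion).
S(f_1,g_5): leading monomials are coprime, so the S-polynomial reduces to 0 (Buchberger's first criterion).
S(f_2,g_5): lcm = xy. S = \tfrac{1}{5}xz - x - \tfrac{1}{4}y + z + \tfrac{1}{4}.
  leading term xz: subtract (\tfrac{3}{25}z)·f_1 from \tfrac{1}{5}xz - x - \tfrac{1}{4}y + z + \tfrac{1}{4} → \tfrac{9}{25}yz - x - \tfrac{1}{4}y + \tfrac{16}{25}z + \tfrac{1}{4}
  leading term yz: subtract (-\tfrac{27}{125}z)·g_5 from \tfrac{9}{25}yz - x - \tfrac{1}{4}y + \tfrac{16}{25}z + \tfrac{1}{4} → \tfrac{9}{125}z^{2} - x - \tfrac{1}{4}y + z + \tfrac{1}{4}
  leading term z^{2}: subtract (\tfrac{27}{25})·g_6 from \tfrac{9}{125}z^{2} - x - \tfrac{1}{4}y + z + \tfrac{1}{4} → -x - \tfrac{1}{4}y + \tfrac{41}{100}z + \tfrac{1}{4}
  leading term x: subtract (-\tfrac{3}{5})·f_1 from -x - \tfrac{1}{4}y + \tfrac{41}{100}z + \tfrac{1}{4} → -\tfrac{41}{20}y + \tfrac{41}{100}z + \tfrac{41}{20}
  leading term y: subtract (\tfrac{123}{100})·g_5 from -\tfrac{41}{20}y + \tfrac{41}{100}z + \tfrac{41}{20} → 0
  remainder 0.

S(f_3,g_5): leading monomials are coprime, so the S-polynomial reduces to 0 (Buchberger's first criterion).
S(g_4,g_5): lcm = y^{2}. S = \tfrac{1}{5}yz - \tfrac{77}{36}y + \tfrac{5}{9}z + \tfrac{77}{36}.
  leading term yz: subtract (-\tfrac{3}{25}z)·g_5 from \tfrac{1}{5}yz - \tfrac{77}{36}y + \tfrac{5}{9}z + \tfrac{77}{36} → \tfrac{1}{25}z^{2} - \tfrac{77}{36}y + \tfrac{34}{45}z + \tfrac{77}{36}
  leading term z^{2}: subtract (\tfrac{3}{5})·g_6 from \tfrac{1}{25}z^{2} - \tfrac{77}{36}y + \tfrac{34}{45}z + \tfrac{77}{36} → -\tfrac{77}{36}y + \tfrac{77}{180}z + \tfrac{77}{36}
  leading term y: subtract (\tfrac{77}{60})·g_5 from -\tfrac{77}{36}y + \tfrac{77}{180}z + \tfrac{77}{36} → 0
  remainder 0.

S(f_1,g_6): leading monomials are coprime, so the S-polynomial reduces to 0 (Buchberger's first criterion).
S(f_2,g_6): leading monomials are coprime, so the S-polynomial reduces to 0 (Buchberger's first criterion).
S(f_3,g_6): leading monomials are coprime, so the S-polynomial reduces to 0 (Buchberger's first criterion).
S(g_4,g_6): leading monomials are coprime, so the S-polynomial reduces to 0 (Buchberger's first criterion).
S(g_5,g_6): leading monomials are coprime, so the S-polynomial reduces to 0 (Buchberger's first criterion).
Every S-polynomial of the final basis reduces to 0, so we have a Gröbner basis.
Inter-reduce: drop elements whose leading term is divisible by another's, tail-reduce, and make monic.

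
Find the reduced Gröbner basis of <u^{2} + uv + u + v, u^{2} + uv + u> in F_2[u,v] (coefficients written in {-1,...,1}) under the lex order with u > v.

G = {u^{2} + u, v}

f_1 = u^{2} + uv + u + v, LT = u^{2}.
f_2 = u^{2} + uv + u, LT = u^{2}.

S(f_1,f_2): lcm = u^{2}. S = v.
  leading term v: no divisor's leading term divides it; move v to the remainder.
  remainder v ≠ 0; add g_3 = v to the basis.

S(f_1,g_3): leading monomials are coprime, so the S-polynomial reduces to 0 (Buchberger's first criterion).
S(f_2,g_3): leading monomials are coprime, so the S-polynomial reduces to 0 (Buchberger's first criterion).
Every S-polynomial of the final basis reduces to 0, so we have a Gröbner basis.
Inter-reduce: drop elements whose leading term is divisible by another's, tail-reduce, and make monic.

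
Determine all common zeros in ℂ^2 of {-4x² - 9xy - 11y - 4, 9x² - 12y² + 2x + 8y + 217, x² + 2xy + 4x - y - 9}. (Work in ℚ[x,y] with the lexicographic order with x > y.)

Compute a lex Gröbner basis by Buchberger's algorithm.
f_1 = -4x² - 9xy - 11y - 4, LT = x².
f_2 = 9x² + 2x - 12y² + 8y + 217, LT = x².
f_3 = x² + 2xy + 4x - y - 9, LT = x².

S(f_1,f_2): lcm = x². S = 9/4xy - 2/9x + 4/3y² + 67/36y - 208/9.
  reduce S modulo (f_1, f_2, f_3):
  remainder 9/4xy - 2/9x + 4/3y² + 67/36y - 208/9 ≠ 0; add h_4 = 9/4xy - 2/9x + 4/3y² + 67/36y - 208/9 to the basis.

S(f_1,f_3): lcm = x². S = ¼xy - 4x + 15/4y + 10.
  reduce S modulo (f_1, f_2, f_3, h_4):
  remainder -322/81x - 4/27y² + 287/81y + 1018/81 ≠ 0; add h_5 = -322/81x - 4/27y² + 287/81y + 1018/81 to the basis.

S(f_1,h_4): lcm = x²y. S = 8/81x² + 179/108xy² - 67/81xy + 832/81x + 11/4y² + y.
  reduce S modulo (f_1, f_2, f_3, h_4, h_5):
  remainder -716/729y³ + 536744/352107y² + 1386416/50301y + 2699584/117369 ≠ 0; add h_6 = -716/729y³ + 536744/352107y² + 1386416/50301y + 2699584/117369 to the basis.

S(f_3,h_4): lcm = x²y. S = 8/81x² + 38/27xy² + 257/81xy + 832/81x - y² - 9y.
  reduce S modulo (f_1, f_2, f_3, h_4, h_5, h_6):
  remainder -163797/28819y² - 140168/12351y + 3937552/86457 ≠ 0; add h_7 = -163797/28819y² - 140168/12351y + 3937552/86457 to the basis.

S(f_1,h_5): lcm = x². S = -6/161xy² + 289/92xy + 509/161x + 11/4y + 1.
  reduce S modulo (f_1, f_2, f_3, h_4, h_5, h_6, h_7):
  remainder 64404036/8790439y + 257616144/8790439 ≠ 0; add h_8 = 64404036/8790439y + 257616144/8790439 to the basis.

The other S-polynomials (S(f_2,f_3), S(f_2,h_4), S(f_2,h_5), S(f_3,h_5), S(h_4,h_5), S(f_1,h_6), S(f_2,h_6), S(f_3,h_6), S(h_4,h_6), S(h_5,h_6), S(f_1,h_7), S(f_2,h_7), S(f_3,h_7), S(h_4,h_7), S(h_5,h_7), S(h_6,h_7), S(f_1,h_8), S(f_2,h_8), S(f_3,h_8), S(h_4,h_8), S(h_5,h_8), S(h_6,h_8), S(h_7,h_8)) all reduce to 0 modulo the current basis, so we have a Gröbner basis.
Inter-reduce: drop elements whose leading term is divisible by another's, tail-reduce, and make monic.
Reduced Gröbner basis: {x + 1, y + 4}.

From the last basis element, y + 4 = 0, so y takes values in {-4}. Each choice, substituted upward through the basis, yields the corresponding point(s) of the solution set.
  y = -4: the earlier basis element becomes x + 1 = 0, giving x = -1 — point (-1, -4).

{(-1, -4)}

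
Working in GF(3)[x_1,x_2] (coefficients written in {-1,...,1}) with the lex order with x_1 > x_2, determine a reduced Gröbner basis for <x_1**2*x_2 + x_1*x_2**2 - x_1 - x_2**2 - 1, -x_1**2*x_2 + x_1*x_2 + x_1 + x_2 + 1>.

This is the nonlinear analogue of row-reducing a linear system.

f_1 = x_1**2*x_2 + x_1*x_2**2 - x_1 - x_2**2 - 1, LT = x_1**2*x_2.
f_2 = -x_1**2*x_2 + x_1*x_2 + x_1 + x_2 + 1, LT = x_1**2*x_2.

S(f_1,f_2): lcm = x_1**2*x_2. S = x_1*x_2**2 + x_1*x_2 - x_2**2 + x_2.
  reduce S modulo (f_1, f_2):
  remainder x_1*x_2**2 + x_1*x_2 - x_2**2 + x_2 ≠ 0; add g_3 = x_1*x_2**2 + x_1*x_2 - x_2**2 + x_2 to the basis.

S(f_1,g_3): lcm = x_1**2*x_2**2. S = -x_1**2*x_2 + x_1*x_2**3 + x_1*x_2**2 + x_1*x_2 - x_2**3 - x_2.
  reduce S modulo (f_1, f_2, g_3):
  remainder -x_1 - x_2**2 + x_2 - 1 ≠ 0; add g_4 = -x_1 - x_2**2 + x_2 - 1 to the basis.

S(g_3,g_4): lcm = x_1*x_2**2. S = x_1*x_2 - x_2**4 + x_2**3 + x_2**2 + x_2.
  reduce S modulo (f_1, f_2, g_3, g_4):
  remainder -x_2**4 - x_2**2 ≠ 0; add g_5 = -x_2**4 - x_2**2 to the basis.

The other S-polynomials (S(f_2,g_3), S(f_1,g_4), S(f_2,g_4), S(f_1,g_5), S(f_2,g_5), S(g_3,g_5), S(g_4,g_5)) all reduce to 0 modulo the current basis, so we have a Gröbner basis.
Inter-reduce: drop elements whose leading term is divisible by another's, tail-reduce, and make monic.

G = {x_1 + x_2**2 - x_2 + 1, x_2**4 + x_2**2}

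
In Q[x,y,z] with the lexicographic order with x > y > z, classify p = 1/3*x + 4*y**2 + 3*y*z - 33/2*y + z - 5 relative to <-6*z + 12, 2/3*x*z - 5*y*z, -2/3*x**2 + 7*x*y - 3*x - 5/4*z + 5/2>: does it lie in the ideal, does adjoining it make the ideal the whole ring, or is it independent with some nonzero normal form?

Adjoining 1/3*x + 4*y**2 + 3*y*z - 33/2*y + z - 5 makes the ideal the whole ring: the system is inconsistent.

First compute the reduced Gröbner basis of I by Buchberger's algorithm.
f_1 = -6*z + 12, LT = z.
f_2 = 2/3*x*z - 5*y*z, LT = x*z.
f_3 = -2/3*x**2 + 7*x*y - 3*x - 5/4*z + 5/2, LT = x**2.

S(f_1,f_2): lcm = x*z. S = -2*x + 15/2*y*z.
  reduce S modulo (f_1, f_2, f_3):
  remainder -2*x + 15*y ≠ 0; add h_4 = -2*x + 15*y to the basis.

S(f_2,f_3): lcm = x**2*z. S = 3*x*y*z - 9/2*x*z - 15/8*z**2 + 15/4*z.
  reduce S modulo (f_1, f_2, f_3, h_4):
  remainder 45*y**2 - 135/2*y ≠ 0; add h_5 = 45*y**2 - 135/2*y to the basis.

The other S-polynomials (S(f_1,f_3), S(f_1,h_4), S(f_2,h_4), S(f_3,h_4), S(f_1,h_5), S(f_2,h_5), S(f_3,h_5), S(h_4,h_5)) all reduce to 0 modulo the current basis, so we have a Gröbner basis.
Inter-reduce: drop elements whose leading term is divisible by another's, tail-reduce, and make monic.
Reduced Gröbner basis: {x - 15/2*y, y**2 - 3/2*y, z - 2}.
Label its elements g_1 = x - 15/2*y, g_2 = y**2 - 3/2*y, g_3 = z - 2.

Reduce p = 1/3*x + 4*y**2 + 3*y*z - 33/2*y + z - 5 modulo G:
  leading term x: subtract (1/3)·g_1 from 1/3*x + 4*y**2 + 3*y*z - 33/2*y + z - 5 → 4*y**2 + 3*y*z - 14*y + z - 5
  leading term y**2: subtract (4)·g_2 from 4*y**2 + 3*y*z - 14*y + z - 5 → 3*y*z - 8*y + z - 5
  leading term y*z: subtract (3*y)·g_3 from 3*y*z - 8*y + z - 5 → -2*y + z - 5
  leading term y: no divisor's leading term divides it; move -2*y to the remainder.
  leading term z: subtract (1)·g_3 from z - 5 → -3
  leading term 1: no divisor's leading term divides it; move -3 to the remainder.
  normal form = -2*y - 3.
The normal form is nonzero, so p ∉ I. Since p minus its normal form lies in I, I + (p) = I + (r) where r = -2*y - 3; decide whether this ideal is the whole ring.
Run Buchberger on G together with r (pairs among the g_i already reduce to 0 since G is a Gröbner basis):
g_1 = x - 15/2*y, LT = x.
g_2 = y**2 - 3/2*y, LT = y**2.
g_3 = z - 2, LT = z.
r = -2*y - 3, LT = y.

S(g_2,r): lcm = y**2. S = -3*y.
  reduce S modulo (g_1, g_2, g_3, r):
  remainder 9/2 ≠ 0; add m_5 = 9/2 to the basis.

The other S-polynomials (S(g_1,g_2), S(g_1,g_3), S(g_1,r), S(g_2,g_3), S(g_3,r), S(g_1,m_5), S(g_2,m_5), S(g_3,m_5), S(r,m_5)) all reduce to 0 modulo the current basis, so we have a Gröbner basis.
Inter-reduce: drop elements whose leading term is divisible by another's, tail-reduce, and make monic.
Reduced Gröbner basis: {1}.
The reduced Gröbner basis of I + (p) is {1}: the ideal is the whole ring, so the enlarged system has no common solution — adjoining p is inconsistent.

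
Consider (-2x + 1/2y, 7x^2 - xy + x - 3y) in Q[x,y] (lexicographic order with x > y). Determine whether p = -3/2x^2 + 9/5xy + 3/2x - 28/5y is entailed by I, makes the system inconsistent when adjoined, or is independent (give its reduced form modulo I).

First compute the reduced Gröbner basis of I by Buchberger's algorithm.
f_1 = -2x + 1/2y, LT = x.
f_2 = 7x^2 - xy + x - 3y, LT = x^2.

S(f_1,f_2): lcm = x^2. S = -3/28xy - 1/7x + 3/7y.
  reduce S modulo (f_1, f_2):
  remainder -3/112y^2 + 11/28y ≠ 0; add h_3 = -3/112y^2 + 11/28y to the basis.

The other S-polynomials (S(f_1,h_3), S(f_2,h_3)) all reduce to 0 modulo the current basis, so we have a Gröbner basis.
Inter-reduce: drop elements whose leading term is divisible by another's, tail-reduce, and make monic.
Reduced Gröbner basis: {x - 1/4y, y^2 - 44/3y}.
Label its elements g_1 = x - 1/4y, g_2 = y^2 - 44/3y.

Reduce p = -3/2x^2 + 9/5xy + 3/2x - 28/5y modulo G:
  leading term x^2: subtract (-3/2x)·g_1 from -3/2x^2 + 9/5xy + 3/2x - 28/5y → 57/40xy + 3/2x - 28/5y
  leading term xy: subtract (57/40y)·g_1 from 57/40xy + 3/2x - 28/5y → 3/2x + 57/160y^2 - 28/5y
  leading term x: subtract (3/2)·g_1 from 3/2x + 57/160y^2 - 28/5y → 57/160y^2 - 209/40y
  leading term y^2: subtract (57/160)·g_2 from 57/160y^2 - 209/40y → 0
  normal form = 0.
Since the normal form is 0, p ∈ I.

-3/2x^2 + 9/5xy + 3/2x - 28/5y lies in I (it reduces to 0).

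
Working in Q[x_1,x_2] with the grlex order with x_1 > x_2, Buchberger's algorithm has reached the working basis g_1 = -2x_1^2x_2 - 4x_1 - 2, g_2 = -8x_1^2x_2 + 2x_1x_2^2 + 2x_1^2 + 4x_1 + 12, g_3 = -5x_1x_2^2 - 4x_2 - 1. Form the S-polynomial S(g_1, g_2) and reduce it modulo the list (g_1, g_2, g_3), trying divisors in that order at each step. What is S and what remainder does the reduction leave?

S(g_1, g_2) = 1/4x_1x_2^2 + 1/4x_1^2 + 5/2x_1 + 5/2; remainder on division = 1/4x_1^2 + 5/2x_1 - 1/5x_2 + 49/20.

lcm(LM(g_1), LM(g_2)) = x_1^2x_2.
S = (lcm/LT(g_1))·g_1 − (lcm/LT(g_2))·g_2 = 1/4x_1x_2^2 + 1/4x_1^2 + 5/2x_1 + 5/2.
Reduce S modulo (g_1, g_2, g_3) in that order:
  leading term x_1x_2^2: subtract (-1/20)·g_3 from 1/4x_1x_2^2 + 1/4x_1^2 + 5/2x_1 + 5/2 → 1/4x_1^2 + 5/2x_1 - 1/5x_2 + 49/20
  leading term x_1^2: no divisor's leading term divides it; move 1/4x_1^2 to the remainder.
  leading term x_1: no divisor's leading term divides it; move 5/2x_1 to the remainder.
  leading term x_2: no divisor's leading term divides it; move -1/5x_2 to the remainder.
  leading term 1: no divisor's leading term divides it; move 49/20 to the remainder.
The remainder 1/4x_1^2 + 5/2x_1 - 1/5x_2 + 49/20 is nonzero, so it would be added as the next basis element.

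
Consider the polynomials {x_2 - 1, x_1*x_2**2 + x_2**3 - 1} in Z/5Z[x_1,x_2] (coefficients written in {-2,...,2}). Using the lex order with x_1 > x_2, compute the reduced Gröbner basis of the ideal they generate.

G = {x_1, x_2 - 1}

f_1 = x_2 - 1, LT = x_2.
f_2 = x_1*x_2**2 + x_2**3 - 1, LT = x_1*x_2**2.

S(f_1,f_2): lcm = x_1*x_2**2. S = -x_1*x_2 - x_2**3 + 1.
  reduce S modulo (f_1, f_2):
  remainder -x_1 ≠ 0; add g_3 = -x_1 to the basis.

The other S-polynomials (S(f_1,g_3), S(f_2,g_3)) all reduce to 0 modulo the current basis, so we have a Gröbner basis.
Inter-reduce: drop elements whose leading term is divisible by another's, tail-reduce, and make monic.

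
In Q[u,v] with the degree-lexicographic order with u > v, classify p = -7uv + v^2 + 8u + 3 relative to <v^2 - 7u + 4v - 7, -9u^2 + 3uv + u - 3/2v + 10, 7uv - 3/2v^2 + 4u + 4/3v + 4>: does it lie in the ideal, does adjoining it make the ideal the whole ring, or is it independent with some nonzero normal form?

First compute the reduced Gröbner basis of I by Buchberger's algorithm.
f_1 = v^2 - 7u + 4v - 7, LT = v^2.
f_2 = -9u^2 + 3uv + u - 3/2v + 10, LT = u^2.
f_3 = 7uv - 3/2v^2 + 4u + 4/3v + 4, LT = uv.

S(f_1,f_2): leading monomials are coprime, so the S-polynomial reduces to 0 (Buchberger's first criterion).
S(f_1,f_3): lcm = uv^2. S = 3/14v^3 - 7u^2 + 24/7uv - 4/21v^2 - 7u - 4/7v.
  leading term v^3: subtract (3/14v)·f_1 from 3/14v^3 - 7u^2 + 24/7uv - 4/21v^2 - 7u - 4/7v → -7u^2 + 69/14uv - 22/21v^2 - 7u + 13/14v
  leading term u^2: subtract (7/9)·f_2 from -7u^2 + 69/14uv - 22/21v^2 - 7u + 13/14v → 109/42uv - 22/21v^2 - 70/9u + 44/21v - 70/9
  leading term uv: subtract (109/294)·f_3 from 109/42uv - 22/21v^2 - 70/9u + 44/21v - 70/9 → -289/588v^2 - 4084/441u + 706/441v - 4084/441
  leading term v^2: subtract (-289/588)·f_1 from -289/588v^2 - 4084/441u + 706/441v - 4084/441 → -22405/1764u + 1573/441v - 22405/1764
  leading term u: no divisor's leading term divides it; move -22405/1764u to the remainder.
  leading term v: no divisor's leading term divides it; move 1573/441v to the remainder.
  leading term 1: no divisor's leading term divides it; move -22405/1764 to the remainder.
  remainder -22405/1764u + 1573/441v - 22405/1764 ≠ 0; add h_4 = -22405/1764u + 1573/441v - 22405/1764 to the basis.

S(f_2,f_3): lcm = u^2v. S = -5/42uv^2 - 4/7u^2 - 19/63uv + 1/6v^2 - 4/7u - 10/9v.
  leading term uv^2: subtract (-5/42u)·f_1 from -5/42uv^2 - 4/7u^2 - 19/63uv + 1/6v^2 - 4/7u - 10/9v → -59/42u^2 + 11/63uv + 1/6v^2 - 59/42u - 10/9v
  leading term u^2: subtract (59/378)·f_2 from -59/42u^2 + 11/63uv + 1/6v^2 - 59/42u - 10/9v → -37/126uv + 1/6v^2 - 295/189u - 221/252v - 295/189
  leading term uv: subtract (-37/882)·f_3 from -37/126uv + 1/6v^2 - 295/189u - 221/252v - 295/189 → 61/588v^2 - 1843/1323u - 4345/5292v - 1843/1323
  leading term v^2: subtract (61/588)·f_1 from 61/588v^2 - 1843/1323u - 4345/5292v - 1843/1323 → -3529/5292u - 6541/5292v - 3529/5292
  leading term u: subtract (3529/67215)·h_4 from -3529/5292u - 6541/5292v - 3529/5292 → -24107939/16938180v
  leading term v: no divisor's leading term divides it; move -24107939/16938180v to the remainder.
  remainder -24107939/16938180v ≠ 0; add h_5 = -24107939/16938180v to the basis.

S(f_1,h_4): leading monomials are coprime, so the S-polynomial reduces to 0 (Buchberger's first criterion).
S(f_2,h_4): lcm = u^2. S = -3529/67215uv - 10/9u + 1/6v - 10/9.
  leading term uv: subtract (-3529/470505)·f_3 from -3529/67215uv - 10/9u + 1/6v - 10/9 → -3529/313670v^2 - 1526002/1411515u + 498737/2823030v - 1526002/1411515
  leading term v^2: subtract (-3529/313670)·f_1 from -3529/313670v^2 - 1526002/1411515u + 498737/2823030v - 1526002/1411515 → -3274331/2823030u + 625781/2823030v - 3274331/2823030
  leading term u: subtract (45840634/501984025)·h_4 from -3274331/2823030u + 625781/2823030v - 3274331/2823030 → -313403207/3011904150v
  leading term v: subtract (1638/22405)·h_5 from -313403207/3011904150v → 0
  remainder 0.

S(f_3,h_4): lcm = uv. S = 20873/313670v^2 + 4/7u - 17/21v + 4/7.
  leading term v^2: subtract (20873/313670)·f_1 from 20873/313670v^2 + 4/7u - 17/21v + 4/7 → 325351/313670u - 506123/470505v + 325351/313670
  leading term u: subtract (-40994226/501984025)·h_4 from 325351/313670u - 506123/470505v + 325351/313670 → -1181289011/1505952075v
  leading term v: subtract (12348/22405)·h_5 from -1181289011/1505952075v → 0
  remainder 0.

S(f_1,h_5): lcm = v^2. S = -7u + 4v - 7.
  leading term u: subtract (12348/22405)·h_4 from -7u + 4v - 7 → 45576/22405v
  leading term v: subtract (-34455456/24107939)·h_5 from 45576/22405v → 0
  remainder 0.

S(f_2,h_5): leading monomials are coprime, so the S-polynomial reduces to 0 (Buchberger's first criterion).
S(f_3,h_5): lcm = uv. S = -3/14v^2 + 4/7u + 4/21v + 4/7.
  leading term v^2: subtract (-3/14)·f_1 from -3/14v^2 + 4/7u + 4/21v + 4/7 → -13/14u + 22/21v - 13/14
  leading term u: subtract (1638/22405)·h_4 from -13/14u + 22/21v - 13/14 → 52888/67215v
  leading term v: subtract (-13327776/24107939)·h_5 from 52888/67215v → 0
  remainder 0.

S(h_4,h_5): leading monomials are coprime, so the S-polynomial reduces to 0 (Buchberger's first criterion).
Every S-polynomial of the final basis reduces to 0, so we have a Gröbner basis.
Inter-reduce: drop elements whose leading term is divisible by another's, tail-reduce, and make monic.
Reduced Gröbner basis: {u + 1, v}.
Label its elements g_1 = u + 1, g_2 = v.

Reduce p = -7uv + v^2 + 8u + 3 modulo G:
  leading term uv: subtract (-7v)·g_1 from -7uv + v^2 + 8u + 3 → v^2 + 8u + 7v + 3
  leading term v^2: subtract (v)·g_2 from v^2 + 8u + 7v + 3 → 8u + 7v + 3
  leading term u: subtract (8)·g_1 from 8u + 7v + 3 → 7v - 5
  leading term v: subtract (7)·g_2 from 7v - 5 → -5
  leading term 1: no divisor's leading term divides it; move -5 to the remainder.
  normal form = -5.
The normal form is nonzero, so p ∉ I. Since p minus its normal form lies in I, I + (p) = I + (r) where r = -5; decide whether this ideal is the whole ring.
Here r = -5 is a nonzero constant, hence a unit: 1 ∈ I + (p), the Gröbner basis of I + (p) is {1}, and the enlarged system has no common solution — adjoining p is inconsistent.

Adjoining -7uv + v^2 + 8u + 3 makes the ideal the whole ring: the system is inconsistent.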